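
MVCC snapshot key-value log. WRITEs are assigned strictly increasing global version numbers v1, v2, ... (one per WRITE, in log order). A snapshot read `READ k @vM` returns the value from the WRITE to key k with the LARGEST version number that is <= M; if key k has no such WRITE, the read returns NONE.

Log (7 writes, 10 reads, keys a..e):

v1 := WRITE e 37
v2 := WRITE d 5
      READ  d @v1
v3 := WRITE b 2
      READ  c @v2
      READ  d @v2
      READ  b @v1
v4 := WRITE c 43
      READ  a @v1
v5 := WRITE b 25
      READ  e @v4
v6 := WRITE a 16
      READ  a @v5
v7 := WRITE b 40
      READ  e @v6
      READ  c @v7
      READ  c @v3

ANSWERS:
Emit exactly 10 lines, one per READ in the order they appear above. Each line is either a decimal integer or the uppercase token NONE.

Answer: NONE
NONE
5
NONE
NONE
37
NONE
37
43
NONE

Derivation:
v1: WRITE e=37  (e history now [(1, 37)])
v2: WRITE d=5  (d history now [(2, 5)])
READ d @v1: history=[(2, 5)] -> no version <= 1 -> NONE
v3: WRITE b=2  (b history now [(3, 2)])
READ c @v2: history=[] -> no version <= 2 -> NONE
READ d @v2: history=[(2, 5)] -> pick v2 -> 5
READ b @v1: history=[(3, 2)] -> no version <= 1 -> NONE
v4: WRITE c=43  (c history now [(4, 43)])
READ a @v1: history=[] -> no version <= 1 -> NONE
v5: WRITE b=25  (b history now [(3, 2), (5, 25)])
READ e @v4: history=[(1, 37)] -> pick v1 -> 37
v6: WRITE a=16  (a history now [(6, 16)])
READ a @v5: history=[(6, 16)] -> no version <= 5 -> NONE
v7: WRITE b=40  (b history now [(3, 2), (5, 25), (7, 40)])
READ e @v6: history=[(1, 37)] -> pick v1 -> 37
READ c @v7: history=[(4, 43)] -> pick v4 -> 43
READ c @v3: history=[(4, 43)] -> no version <= 3 -> NONE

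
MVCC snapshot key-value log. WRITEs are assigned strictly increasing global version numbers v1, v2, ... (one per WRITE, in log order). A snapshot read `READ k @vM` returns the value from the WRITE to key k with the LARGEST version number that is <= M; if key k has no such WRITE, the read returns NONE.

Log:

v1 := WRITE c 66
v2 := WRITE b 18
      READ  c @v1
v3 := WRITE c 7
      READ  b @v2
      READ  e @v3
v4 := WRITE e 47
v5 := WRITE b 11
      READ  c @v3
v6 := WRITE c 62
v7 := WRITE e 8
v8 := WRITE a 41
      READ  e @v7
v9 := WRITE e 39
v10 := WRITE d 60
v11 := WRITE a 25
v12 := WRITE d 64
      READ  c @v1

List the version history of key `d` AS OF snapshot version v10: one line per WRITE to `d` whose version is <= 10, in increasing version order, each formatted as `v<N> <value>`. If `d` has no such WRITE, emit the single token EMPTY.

Answer: v10 60

Derivation:
Scan writes for key=d with version <= 10:
  v1 WRITE c 66 -> skip
  v2 WRITE b 18 -> skip
  v3 WRITE c 7 -> skip
  v4 WRITE e 47 -> skip
  v5 WRITE b 11 -> skip
  v6 WRITE c 62 -> skip
  v7 WRITE e 8 -> skip
  v8 WRITE a 41 -> skip
  v9 WRITE e 39 -> skip
  v10 WRITE d 60 -> keep
  v11 WRITE a 25 -> skip
  v12 WRITE d 64 -> drop (> snap)
Collected: [(10, 60)]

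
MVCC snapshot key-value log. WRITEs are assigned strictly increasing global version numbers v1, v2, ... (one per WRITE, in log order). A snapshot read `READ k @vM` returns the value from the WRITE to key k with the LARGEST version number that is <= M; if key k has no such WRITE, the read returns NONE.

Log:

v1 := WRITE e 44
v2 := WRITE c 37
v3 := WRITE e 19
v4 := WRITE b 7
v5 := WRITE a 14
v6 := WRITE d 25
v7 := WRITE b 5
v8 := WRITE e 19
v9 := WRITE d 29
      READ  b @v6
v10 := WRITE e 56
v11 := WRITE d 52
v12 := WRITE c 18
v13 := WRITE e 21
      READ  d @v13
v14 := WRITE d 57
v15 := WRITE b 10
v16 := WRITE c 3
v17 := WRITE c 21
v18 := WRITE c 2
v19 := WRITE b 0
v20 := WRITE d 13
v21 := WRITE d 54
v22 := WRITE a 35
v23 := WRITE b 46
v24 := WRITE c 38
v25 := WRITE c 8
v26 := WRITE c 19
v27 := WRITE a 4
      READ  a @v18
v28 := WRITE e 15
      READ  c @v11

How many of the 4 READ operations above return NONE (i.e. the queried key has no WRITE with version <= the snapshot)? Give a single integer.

v1: WRITE e=44  (e history now [(1, 44)])
v2: WRITE c=37  (c history now [(2, 37)])
v3: WRITE e=19  (e history now [(1, 44), (3, 19)])
v4: WRITE b=7  (b history now [(4, 7)])
v5: WRITE a=14  (a history now [(5, 14)])
v6: WRITE d=25  (d history now [(6, 25)])
v7: WRITE b=5  (b history now [(4, 7), (7, 5)])
v8: WRITE e=19  (e history now [(1, 44), (3, 19), (8, 19)])
v9: WRITE d=29  (d history now [(6, 25), (9, 29)])
READ b @v6: history=[(4, 7), (7, 5)] -> pick v4 -> 7
v10: WRITE e=56  (e history now [(1, 44), (3, 19), (8, 19), (10, 56)])
v11: WRITE d=52  (d history now [(6, 25), (9, 29), (11, 52)])
v12: WRITE c=18  (c history now [(2, 37), (12, 18)])
v13: WRITE e=21  (e history now [(1, 44), (3, 19), (8, 19), (10, 56), (13, 21)])
READ d @v13: history=[(6, 25), (9, 29), (11, 52)] -> pick v11 -> 52
v14: WRITE d=57  (d history now [(6, 25), (9, 29), (11, 52), (14, 57)])
v15: WRITE b=10  (b history now [(4, 7), (7, 5), (15, 10)])
v16: WRITE c=3  (c history now [(2, 37), (12, 18), (16, 3)])
v17: WRITE c=21  (c history now [(2, 37), (12, 18), (16, 3), (17, 21)])
v18: WRITE c=2  (c history now [(2, 37), (12, 18), (16, 3), (17, 21), (18, 2)])
v19: WRITE b=0  (b history now [(4, 7), (7, 5), (15, 10), (19, 0)])
v20: WRITE d=13  (d history now [(6, 25), (9, 29), (11, 52), (14, 57), (20, 13)])
v21: WRITE d=54  (d history now [(6, 25), (9, 29), (11, 52), (14, 57), (20, 13), (21, 54)])
v22: WRITE a=35  (a history now [(5, 14), (22, 35)])
v23: WRITE b=46  (b history now [(4, 7), (7, 5), (15, 10), (19, 0), (23, 46)])
v24: WRITE c=38  (c history now [(2, 37), (12, 18), (16, 3), (17, 21), (18, 2), (24, 38)])
v25: WRITE c=8  (c history now [(2, 37), (12, 18), (16, 3), (17, 21), (18, 2), (24, 38), (25, 8)])
v26: WRITE c=19  (c history now [(2, 37), (12, 18), (16, 3), (17, 21), (18, 2), (24, 38), (25, 8), (26, 19)])
v27: WRITE a=4  (a history now [(5, 14), (22, 35), (27, 4)])
READ a @v18: history=[(5, 14), (22, 35), (27, 4)] -> pick v5 -> 14
v28: WRITE e=15  (e history now [(1, 44), (3, 19), (8, 19), (10, 56), (13, 21), (28, 15)])
READ c @v11: history=[(2, 37), (12, 18), (16, 3), (17, 21), (18, 2), (24, 38), (25, 8), (26, 19)] -> pick v2 -> 37
Read results in order: ['7', '52', '14', '37']
NONE count = 0

Answer: 0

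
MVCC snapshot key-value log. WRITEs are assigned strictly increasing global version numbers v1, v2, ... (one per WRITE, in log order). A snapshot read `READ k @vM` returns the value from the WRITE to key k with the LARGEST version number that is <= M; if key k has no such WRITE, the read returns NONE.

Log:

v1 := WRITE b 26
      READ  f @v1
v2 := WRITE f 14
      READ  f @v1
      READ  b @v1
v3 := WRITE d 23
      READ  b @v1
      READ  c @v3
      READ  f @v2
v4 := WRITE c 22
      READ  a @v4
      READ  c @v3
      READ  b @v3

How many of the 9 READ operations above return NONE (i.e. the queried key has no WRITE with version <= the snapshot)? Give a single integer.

v1: WRITE b=26  (b history now [(1, 26)])
READ f @v1: history=[] -> no version <= 1 -> NONE
v2: WRITE f=14  (f history now [(2, 14)])
READ f @v1: history=[(2, 14)] -> no version <= 1 -> NONE
READ b @v1: history=[(1, 26)] -> pick v1 -> 26
v3: WRITE d=23  (d history now [(3, 23)])
READ b @v1: history=[(1, 26)] -> pick v1 -> 26
READ c @v3: history=[] -> no version <= 3 -> NONE
READ f @v2: history=[(2, 14)] -> pick v2 -> 14
v4: WRITE c=22  (c history now [(4, 22)])
READ a @v4: history=[] -> no version <= 4 -> NONE
READ c @v3: history=[(4, 22)] -> no version <= 3 -> NONE
READ b @v3: history=[(1, 26)] -> pick v1 -> 26
Read results in order: ['NONE', 'NONE', '26', '26', 'NONE', '14', 'NONE', 'NONE', '26']
NONE count = 5

Answer: 5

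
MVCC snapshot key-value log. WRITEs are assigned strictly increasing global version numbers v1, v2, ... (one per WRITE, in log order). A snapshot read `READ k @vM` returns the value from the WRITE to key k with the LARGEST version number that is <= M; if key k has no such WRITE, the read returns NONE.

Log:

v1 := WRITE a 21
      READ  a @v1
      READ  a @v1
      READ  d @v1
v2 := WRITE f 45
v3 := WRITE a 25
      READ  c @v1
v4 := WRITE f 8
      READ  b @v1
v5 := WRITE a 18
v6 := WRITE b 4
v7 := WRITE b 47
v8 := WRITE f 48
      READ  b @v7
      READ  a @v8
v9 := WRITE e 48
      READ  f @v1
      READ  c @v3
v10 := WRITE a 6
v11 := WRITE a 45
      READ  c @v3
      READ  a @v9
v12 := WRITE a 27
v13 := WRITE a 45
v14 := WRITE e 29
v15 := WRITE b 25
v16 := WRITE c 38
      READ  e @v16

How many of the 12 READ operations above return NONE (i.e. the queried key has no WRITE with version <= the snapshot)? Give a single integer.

v1: WRITE a=21  (a history now [(1, 21)])
READ a @v1: history=[(1, 21)] -> pick v1 -> 21
READ a @v1: history=[(1, 21)] -> pick v1 -> 21
READ d @v1: history=[] -> no version <= 1 -> NONE
v2: WRITE f=45  (f history now [(2, 45)])
v3: WRITE a=25  (a history now [(1, 21), (3, 25)])
READ c @v1: history=[] -> no version <= 1 -> NONE
v4: WRITE f=8  (f history now [(2, 45), (4, 8)])
READ b @v1: history=[] -> no version <= 1 -> NONE
v5: WRITE a=18  (a history now [(1, 21), (3, 25), (5, 18)])
v6: WRITE b=4  (b history now [(6, 4)])
v7: WRITE b=47  (b history now [(6, 4), (7, 47)])
v8: WRITE f=48  (f history now [(2, 45), (4, 8), (8, 48)])
READ b @v7: history=[(6, 4), (7, 47)] -> pick v7 -> 47
READ a @v8: history=[(1, 21), (3, 25), (5, 18)] -> pick v5 -> 18
v9: WRITE e=48  (e history now [(9, 48)])
READ f @v1: history=[(2, 45), (4, 8), (8, 48)] -> no version <= 1 -> NONE
READ c @v3: history=[] -> no version <= 3 -> NONE
v10: WRITE a=6  (a history now [(1, 21), (3, 25), (5, 18), (10, 6)])
v11: WRITE a=45  (a history now [(1, 21), (3, 25), (5, 18), (10, 6), (11, 45)])
READ c @v3: history=[] -> no version <= 3 -> NONE
READ a @v9: history=[(1, 21), (3, 25), (5, 18), (10, 6), (11, 45)] -> pick v5 -> 18
v12: WRITE a=27  (a history now [(1, 21), (3, 25), (5, 18), (10, 6), (11, 45), (12, 27)])
v13: WRITE a=45  (a history now [(1, 21), (3, 25), (5, 18), (10, 6), (11, 45), (12, 27), (13, 45)])
v14: WRITE e=29  (e history now [(9, 48), (14, 29)])
v15: WRITE b=25  (b history now [(6, 4), (7, 47), (15, 25)])
v16: WRITE c=38  (c history now [(16, 38)])
READ e @v16: history=[(9, 48), (14, 29)] -> pick v14 -> 29
Read results in order: ['21', '21', 'NONE', 'NONE', 'NONE', '47', '18', 'NONE', 'NONE', 'NONE', '18', '29']
NONE count = 6

Answer: 6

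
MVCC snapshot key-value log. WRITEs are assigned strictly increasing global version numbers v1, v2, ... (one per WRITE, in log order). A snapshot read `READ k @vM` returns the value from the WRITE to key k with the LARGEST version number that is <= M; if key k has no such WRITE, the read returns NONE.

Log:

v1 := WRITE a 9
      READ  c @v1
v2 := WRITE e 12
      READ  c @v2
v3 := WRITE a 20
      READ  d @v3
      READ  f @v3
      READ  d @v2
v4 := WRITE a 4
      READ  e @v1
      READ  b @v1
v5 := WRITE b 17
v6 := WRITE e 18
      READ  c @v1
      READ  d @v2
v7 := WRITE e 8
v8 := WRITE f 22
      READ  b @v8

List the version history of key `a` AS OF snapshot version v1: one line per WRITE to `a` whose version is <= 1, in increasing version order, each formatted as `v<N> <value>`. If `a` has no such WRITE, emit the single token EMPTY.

Scan writes for key=a with version <= 1:
  v1 WRITE a 9 -> keep
  v2 WRITE e 12 -> skip
  v3 WRITE a 20 -> drop (> snap)
  v4 WRITE a 4 -> drop (> snap)
  v5 WRITE b 17 -> skip
  v6 WRITE e 18 -> skip
  v7 WRITE e 8 -> skip
  v8 WRITE f 22 -> skip
Collected: [(1, 9)]

Answer: v1 9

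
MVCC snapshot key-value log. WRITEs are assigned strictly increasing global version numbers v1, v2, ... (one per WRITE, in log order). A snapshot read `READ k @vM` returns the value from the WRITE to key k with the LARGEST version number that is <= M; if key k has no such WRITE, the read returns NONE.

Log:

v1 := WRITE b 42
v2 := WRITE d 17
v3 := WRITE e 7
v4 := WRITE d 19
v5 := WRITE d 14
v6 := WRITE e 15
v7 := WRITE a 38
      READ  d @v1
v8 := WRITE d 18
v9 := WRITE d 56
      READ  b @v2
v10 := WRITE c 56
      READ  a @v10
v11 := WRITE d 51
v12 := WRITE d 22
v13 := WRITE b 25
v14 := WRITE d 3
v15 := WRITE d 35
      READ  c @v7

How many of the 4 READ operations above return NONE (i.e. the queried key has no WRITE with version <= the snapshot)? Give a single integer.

Answer: 2

Derivation:
v1: WRITE b=42  (b history now [(1, 42)])
v2: WRITE d=17  (d history now [(2, 17)])
v3: WRITE e=7  (e history now [(3, 7)])
v4: WRITE d=19  (d history now [(2, 17), (4, 19)])
v5: WRITE d=14  (d history now [(2, 17), (4, 19), (5, 14)])
v6: WRITE e=15  (e history now [(3, 7), (6, 15)])
v7: WRITE a=38  (a history now [(7, 38)])
READ d @v1: history=[(2, 17), (4, 19), (5, 14)] -> no version <= 1 -> NONE
v8: WRITE d=18  (d history now [(2, 17), (4, 19), (5, 14), (8, 18)])
v9: WRITE d=56  (d history now [(2, 17), (4, 19), (5, 14), (8, 18), (9, 56)])
READ b @v2: history=[(1, 42)] -> pick v1 -> 42
v10: WRITE c=56  (c history now [(10, 56)])
READ a @v10: history=[(7, 38)] -> pick v7 -> 38
v11: WRITE d=51  (d history now [(2, 17), (4, 19), (5, 14), (8, 18), (9, 56), (11, 51)])
v12: WRITE d=22  (d history now [(2, 17), (4, 19), (5, 14), (8, 18), (9, 56), (11, 51), (12, 22)])
v13: WRITE b=25  (b history now [(1, 42), (13, 25)])
v14: WRITE d=3  (d history now [(2, 17), (4, 19), (5, 14), (8, 18), (9, 56), (11, 51), (12, 22), (14, 3)])
v15: WRITE d=35  (d history now [(2, 17), (4, 19), (5, 14), (8, 18), (9, 56), (11, 51), (12, 22), (14, 3), (15, 35)])
READ c @v7: history=[(10, 56)] -> no version <= 7 -> NONE
Read results in order: ['NONE', '42', '38', 'NONE']
NONE count = 2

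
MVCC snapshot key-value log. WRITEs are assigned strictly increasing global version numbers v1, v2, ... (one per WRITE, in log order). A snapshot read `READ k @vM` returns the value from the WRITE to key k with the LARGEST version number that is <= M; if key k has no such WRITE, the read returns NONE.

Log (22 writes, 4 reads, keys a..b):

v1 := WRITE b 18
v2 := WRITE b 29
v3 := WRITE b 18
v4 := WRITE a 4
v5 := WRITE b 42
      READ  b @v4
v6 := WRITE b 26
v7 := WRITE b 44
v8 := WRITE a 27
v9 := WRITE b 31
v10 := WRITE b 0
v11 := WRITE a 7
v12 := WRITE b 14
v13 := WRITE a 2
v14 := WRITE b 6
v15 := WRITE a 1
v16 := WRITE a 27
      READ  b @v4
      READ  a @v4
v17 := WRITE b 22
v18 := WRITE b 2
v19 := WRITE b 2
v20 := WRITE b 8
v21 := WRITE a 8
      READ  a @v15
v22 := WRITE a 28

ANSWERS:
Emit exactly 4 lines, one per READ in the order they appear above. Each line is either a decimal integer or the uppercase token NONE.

v1: WRITE b=18  (b history now [(1, 18)])
v2: WRITE b=29  (b history now [(1, 18), (2, 29)])
v3: WRITE b=18  (b history now [(1, 18), (2, 29), (3, 18)])
v4: WRITE a=4  (a history now [(4, 4)])
v5: WRITE b=42  (b history now [(1, 18), (2, 29), (3, 18), (5, 42)])
READ b @v4: history=[(1, 18), (2, 29), (3, 18), (5, 42)] -> pick v3 -> 18
v6: WRITE b=26  (b history now [(1, 18), (2, 29), (3, 18), (5, 42), (6, 26)])
v7: WRITE b=44  (b history now [(1, 18), (2, 29), (3, 18), (5, 42), (6, 26), (7, 44)])
v8: WRITE a=27  (a history now [(4, 4), (8, 27)])
v9: WRITE b=31  (b history now [(1, 18), (2, 29), (3, 18), (5, 42), (6, 26), (7, 44), (9, 31)])
v10: WRITE b=0  (b history now [(1, 18), (2, 29), (3, 18), (5, 42), (6, 26), (7, 44), (9, 31), (10, 0)])
v11: WRITE a=7  (a history now [(4, 4), (8, 27), (11, 7)])
v12: WRITE b=14  (b history now [(1, 18), (2, 29), (3, 18), (5, 42), (6, 26), (7, 44), (9, 31), (10, 0), (12, 14)])
v13: WRITE a=2  (a history now [(4, 4), (8, 27), (11, 7), (13, 2)])
v14: WRITE b=6  (b history now [(1, 18), (2, 29), (3, 18), (5, 42), (6, 26), (7, 44), (9, 31), (10, 0), (12, 14), (14, 6)])
v15: WRITE a=1  (a history now [(4, 4), (8, 27), (11, 7), (13, 2), (15, 1)])
v16: WRITE a=27  (a history now [(4, 4), (8, 27), (11, 7), (13, 2), (15, 1), (16, 27)])
READ b @v4: history=[(1, 18), (2, 29), (3, 18), (5, 42), (6, 26), (7, 44), (9, 31), (10, 0), (12, 14), (14, 6)] -> pick v3 -> 18
READ a @v4: history=[(4, 4), (8, 27), (11, 7), (13, 2), (15, 1), (16, 27)] -> pick v4 -> 4
v17: WRITE b=22  (b history now [(1, 18), (2, 29), (3, 18), (5, 42), (6, 26), (7, 44), (9, 31), (10, 0), (12, 14), (14, 6), (17, 22)])
v18: WRITE b=2  (b history now [(1, 18), (2, 29), (3, 18), (5, 42), (6, 26), (7, 44), (9, 31), (10, 0), (12, 14), (14, 6), (17, 22), (18, 2)])
v19: WRITE b=2  (b history now [(1, 18), (2, 29), (3, 18), (5, 42), (6, 26), (7, 44), (9, 31), (10, 0), (12, 14), (14, 6), (17, 22), (18, 2), (19, 2)])
v20: WRITE b=8  (b history now [(1, 18), (2, 29), (3, 18), (5, 42), (6, 26), (7, 44), (9, 31), (10, 0), (12, 14), (14, 6), (17, 22), (18, 2), (19, 2), (20, 8)])
v21: WRITE a=8  (a history now [(4, 4), (8, 27), (11, 7), (13, 2), (15, 1), (16, 27), (21, 8)])
READ a @v15: history=[(4, 4), (8, 27), (11, 7), (13, 2), (15, 1), (16, 27), (21, 8)] -> pick v15 -> 1
v22: WRITE a=28  (a history now [(4, 4), (8, 27), (11, 7), (13, 2), (15, 1), (16, 27), (21, 8), (22, 28)])

Answer: 18
18
4
1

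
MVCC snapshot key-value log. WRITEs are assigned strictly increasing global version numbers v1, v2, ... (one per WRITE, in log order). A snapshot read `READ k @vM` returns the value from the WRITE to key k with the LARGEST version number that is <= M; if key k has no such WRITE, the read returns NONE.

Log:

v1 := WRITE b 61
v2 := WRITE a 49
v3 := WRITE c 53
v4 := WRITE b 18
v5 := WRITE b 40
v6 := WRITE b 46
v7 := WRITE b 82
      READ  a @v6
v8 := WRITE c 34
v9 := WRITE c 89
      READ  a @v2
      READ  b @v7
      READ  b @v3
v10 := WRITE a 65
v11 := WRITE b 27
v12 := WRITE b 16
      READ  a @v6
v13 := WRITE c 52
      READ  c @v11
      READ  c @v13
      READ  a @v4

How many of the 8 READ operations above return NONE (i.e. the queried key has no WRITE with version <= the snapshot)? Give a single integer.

Answer: 0

Derivation:
v1: WRITE b=61  (b history now [(1, 61)])
v2: WRITE a=49  (a history now [(2, 49)])
v3: WRITE c=53  (c history now [(3, 53)])
v4: WRITE b=18  (b history now [(1, 61), (4, 18)])
v5: WRITE b=40  (b history now [(1, 61), (4, 18), (5, 40)])
v6: WRITE b=46  (b history now [(1, 61), (4, 18), (5, 40), (6, 46)])
v7: WRITE b=82  (b history now [(1, 61), (4, 18), (5, 40), (6, 46), (7, 82)])
READ a @v6: history=[(2, 49)] -> pick v2 -> 49
v8: WRITE c=34  (c history now [(3, 53), (8, 34)])
v9: WRITE c=89  (c history now [(3, 53), (8, 34), (9, 89)])
READ a @v2: history=[(2, 49)] -> pick v2 -> 49
READ b @v7: history=[(1, 61), (4, 18), (5, 40), (6, 46), (7, 82)] -> pick v7 -> 82
READ b @v3: history=[(1, 61), (4, 18), (5, 40), (6, 46), (7, 82)] -> pick v1 -> 61
v10: WRITE a=65  (a history now [(2, 49), (10, 65)])
v11: WRITE b=27  (b history now [(1, 61), (4, 18), (5, 40), (6, 46), (7, 82), (11, 27)])
v12: WRITE b=16  (b history now [(1, 61), (4, 18), (5, 40), (6, 46), (7, 82), (11, 27), (12, 16)])
READ a @v6: history=[(2, 49), (10, 65)] -> pick v2 -> 49
v13: WRITE c=52  (c history now [(3, 53), (8, 34), (9, 89), (13, 52)])
READ c @v11: history=[(3, 53), (8, 34), (9, 89), (13, 52)] -> pick v9 -> 89
READ c @v13: history=[(3, 53), (8, 34), (9, 89), (13, 52)] -> pick v13 -> 52
READ a @v4: history=[(2, 49), (10, 65)] -> pick v2 -> 49
Read results in order: ['49', '49', '82', '61', '49', '89', '52', '49']
NONE count = 0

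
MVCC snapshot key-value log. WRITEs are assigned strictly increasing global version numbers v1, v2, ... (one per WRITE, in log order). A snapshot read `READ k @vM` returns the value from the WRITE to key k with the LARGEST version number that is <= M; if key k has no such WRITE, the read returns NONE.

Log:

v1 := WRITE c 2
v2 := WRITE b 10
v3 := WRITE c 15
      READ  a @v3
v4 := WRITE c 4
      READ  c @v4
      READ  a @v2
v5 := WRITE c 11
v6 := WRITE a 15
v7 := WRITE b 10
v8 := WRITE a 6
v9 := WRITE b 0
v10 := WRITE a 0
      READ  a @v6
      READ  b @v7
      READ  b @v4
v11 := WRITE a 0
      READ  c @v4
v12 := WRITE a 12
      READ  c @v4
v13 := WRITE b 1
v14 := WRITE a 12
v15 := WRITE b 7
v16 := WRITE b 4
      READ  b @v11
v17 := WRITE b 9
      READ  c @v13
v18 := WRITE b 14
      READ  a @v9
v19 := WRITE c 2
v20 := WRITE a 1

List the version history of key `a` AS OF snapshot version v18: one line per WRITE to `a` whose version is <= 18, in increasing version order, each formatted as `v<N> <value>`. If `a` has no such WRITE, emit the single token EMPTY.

Scan writes for key=a with version <= 18:
  v1 WRITE c 2 -> skip
  v2 WRITE b 10 -> skip
  v3 WRITE c 15 -> skip
  v4 WRITE c 4 -> skip
  v5 WRITE c 11 -> skip
  v6 WRITE a 15 -> keep
  v7 WRITE b 10 -> skip
  v8 WRITE a 6 -> keep
  v9 WRITE b 0 -> skip
  v10 WRITE a 0 -> keep
  v11 WRITE a 0 -> keep
  v12 WRITE a 12 -> keep
  v13 WRITE b 1 -> skip
  v14 WRITE a 12 -> keep
  v15 WRITE b 7 -> skip
  v16 WRITE b 4 -> skip
  v17 WRITE b 9 -> skip
  v18 WRITE b 14 -> skip
  v19 WRITE c 2 -> skip
  v20 WRITE a 1 -> drop (> snap)
Collected: [(6, 15), (8, 6), (10, 0), (11, 0), (12, 12), (14, 12)]

Answer: v6 15
v8 6
v10 0
v11 0
v12 12
v14 12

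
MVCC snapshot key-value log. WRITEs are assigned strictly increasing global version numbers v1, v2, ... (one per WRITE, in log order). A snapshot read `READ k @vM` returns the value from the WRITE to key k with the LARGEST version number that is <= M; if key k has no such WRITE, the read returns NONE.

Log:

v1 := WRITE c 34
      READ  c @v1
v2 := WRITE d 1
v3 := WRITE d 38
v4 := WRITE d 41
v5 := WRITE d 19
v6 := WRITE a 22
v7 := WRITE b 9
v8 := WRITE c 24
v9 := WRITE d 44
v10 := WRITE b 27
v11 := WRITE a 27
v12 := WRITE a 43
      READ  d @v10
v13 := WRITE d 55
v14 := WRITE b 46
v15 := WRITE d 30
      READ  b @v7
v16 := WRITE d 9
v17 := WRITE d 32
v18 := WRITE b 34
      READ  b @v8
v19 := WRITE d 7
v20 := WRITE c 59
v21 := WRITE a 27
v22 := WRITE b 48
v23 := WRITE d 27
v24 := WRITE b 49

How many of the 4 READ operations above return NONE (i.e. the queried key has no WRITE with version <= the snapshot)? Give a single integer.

Answer: 0

Derivation:
v1: WRITE c=34  (c history now [(1, 34)])
READ c @v1: history=[(1, 34)] -> pick v1 -> 34
v2: WRITE d=1  (d history now [(2, 1)])
v3: WRITE d=38  (d history now [(2, 1), (3, 38)])
v4: WRITE d=41  (d history now [(2, 1), (3, 38), (4, 41)])
v5: WRITE d=19  (d history now [(2, 1), (3, 38), (4, 41), (5, 19)])
v6: WRITE a=22  (a history now [(6, 22)])
v7: WRITE b=9  (b history now [(7, 9)])
v8: WRITE c=24  (c history now [(1, 34), (8, 24)])
v9: WRITE d=44  (d history now [(2, 1), (3, 38), (4, 41), (5, 19), (9, 44)])
v10: WRITE b=27  (b history now [(7, 9), (10, 27)])
v11: WRITE a=27  (a history now [(6, 22), (11, 27)])
v12: WRITE a=43  (a history now [(6, 22), (11, 27), (12, 43)])
READ d @v10: history=[(2, 1), (3, 38), (4, 41), (5, 19), (9, 44)] -> pick v9 -> 44
v13: WRITE d=55  (d history now [(2, 1), (3, 38), (4, 41), (5, 19), (9, 44), (13, 55)])
v14: WRITE b=46  (b history now [(7, 9), (10, 27), (14, 46)])
v15: WRITE d=30  (d history now [(2, 1), (3, 38), (4, 41), (5, 19), (9, 44), (13, 55), (15, 30)])
READ b @v7: history=[(7, 9), (10, 27), (14, 46)] -> pick v7 -> 9
v16: WRITE d=9  (d history now [(2, 1), (3, 38), (4, 41), (5, 19), (9, 44), (13, 55), (15, 30), (16, 9)])
v17: WRITE d=32  (d history now [(2, 1), (3, 38), (4, 41), (5, 19), (9, 44), (13, 55), (15, 30), (16, 9), (17, 32)])
v18: WRITE b=34  (b history now [(7, 9), (10, 27), (14, 46), (18, 34)])
READ b @v8: history=[(7, 9), (10, 27), (14, 46), (18, 34)] -> pick v7 -> 9
v19: WRITE d=7  (d history now [(2, 1), (3, 38), (4, 41), (5, 19), (9, 44), (13, 55), (15, 30), (16, 9), (17, 32), (19, 7)])
v20: WRITE c=59  (c history now [(1, 34), (8, 24), (20, 59)])
v21: WRITE a=27  (a history now [(6, 22), (11, 27), (12, 43), (21, 27)])
v22: WRITE b=48  (b history now [(7, 9), (10, 27), (14, 46), (18, 34), (22, 48)])
v23: WRITE d=27  (d history now [(2, 1), (3, 38), (4, 41), (5, 19), (9, 44), (13, 55), (15, 30), (16, 9), (17, 32), (19, 7), (23, 27)])
v24: WRITE b=49  (b history now [(7, 9), (10, 27), (14, 46), (18, 34), (22, 48), (24, 49)])
Read results in order: ['34', '44', '9', '9']
NONE count = 0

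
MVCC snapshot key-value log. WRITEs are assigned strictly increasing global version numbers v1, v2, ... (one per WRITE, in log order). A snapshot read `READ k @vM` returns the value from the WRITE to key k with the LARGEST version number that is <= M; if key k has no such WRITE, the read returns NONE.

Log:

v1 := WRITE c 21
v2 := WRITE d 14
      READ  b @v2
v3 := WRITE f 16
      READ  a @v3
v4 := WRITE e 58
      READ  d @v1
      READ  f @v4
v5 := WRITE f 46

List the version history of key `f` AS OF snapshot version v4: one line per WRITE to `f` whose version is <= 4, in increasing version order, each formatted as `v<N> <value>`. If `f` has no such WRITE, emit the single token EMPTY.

Answer: v3 16

Derivation:
Scan writes for key=f with version <= 4:
  v1 WRITE c 21 -> skip
  v2 WRITE d 14 -> skip
  v3 WRITE f 16 -> keep
  v4 WRITE e 58 -> skip
  v5 WRITE f 46 -> drop (> snap)
Collected: [(3, 16)]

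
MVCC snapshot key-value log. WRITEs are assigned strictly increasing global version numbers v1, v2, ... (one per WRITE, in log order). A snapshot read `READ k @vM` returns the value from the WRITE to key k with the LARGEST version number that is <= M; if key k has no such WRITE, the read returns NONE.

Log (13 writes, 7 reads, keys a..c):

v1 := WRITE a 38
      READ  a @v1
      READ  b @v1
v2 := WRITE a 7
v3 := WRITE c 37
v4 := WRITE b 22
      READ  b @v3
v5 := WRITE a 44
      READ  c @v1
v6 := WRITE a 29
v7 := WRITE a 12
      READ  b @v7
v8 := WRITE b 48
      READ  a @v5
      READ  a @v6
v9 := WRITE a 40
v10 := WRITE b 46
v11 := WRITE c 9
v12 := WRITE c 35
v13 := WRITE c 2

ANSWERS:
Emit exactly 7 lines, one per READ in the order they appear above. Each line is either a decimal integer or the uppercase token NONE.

Answer: 38
NONE
NONE
NONE
22
44
29

Derivation:
v1: WRITE a=38  (a history now [(1, 38)])
READ a @v1: history=[(1, 38)] -> pick v1 -> 38
READ b @v1: history=[] -> no version <= 1 -> NONE
v2: WRITE a=7  (a history now [(1, 38), (2, 7)])
v3: WRITE c=37  (c history now [(3, 37)])
v4: WRITE b=22  (b history now [(4, 22)])
READ b @v3: history=[(4, 22)] -> no version <= 3 -> NONE
v5: WRITE a=44  (a history now [(1, 38), (2, 7), (5, 44)])
READ c @v1: history=[(3, 37)] -> no version <= 1 -> NONE
v6: WRITE a=29  (a history now [(1, 38), (2, 7), (5, 44), (6, 29)])
v7: WRITE a=12  (a history now [(1, 38), (2, 7), (5, 44), (6, 29), (7, 12)])
READ b @v7: history=[(4, 22)] -> pick v4 -> 22
v8: WRITE b=48  (b history now [(4, 22), (8, 48)])
READ a @v5: history=[(1, 38), (2, 7), (5, 44), (6, 29), (7, 12)] -> pick v5 -> 44
READ a @v6: history=[(1, 38), (2, 7), (5, 44), (6, 29), (7, 12)] -> pick v6 -> 29
v9: WRITE a=40  (a history now [(1, 38), (2, 7), (5, 44), (6, 29), (7, 12), (9, 40)])
v10: WRITE b=46  (b history now [(4, 22), (8, 48), (10, 46)])
v11: WRITE c=9  (c history now [(3, 37), (11, 9)])
v12: WRITE c=35  (c history now [(3, 37), (11, 9), (12, 35)])
v13: WRITE c=2  (c history now [(3, 37), (11, 9), (12, 35), (13, 2)])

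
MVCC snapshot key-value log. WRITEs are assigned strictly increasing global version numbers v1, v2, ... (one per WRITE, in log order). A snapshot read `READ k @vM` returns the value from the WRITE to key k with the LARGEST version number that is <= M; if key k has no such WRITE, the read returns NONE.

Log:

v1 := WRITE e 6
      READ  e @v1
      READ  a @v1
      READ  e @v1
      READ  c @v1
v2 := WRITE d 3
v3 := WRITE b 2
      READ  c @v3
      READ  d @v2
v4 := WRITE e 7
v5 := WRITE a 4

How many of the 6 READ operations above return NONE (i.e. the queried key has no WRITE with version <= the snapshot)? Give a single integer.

Answer: 3

Derivation:
v1: WRITE e=6  (e history now [(1, 6)])
READ e @v1: history=[(1, 6)] -> pick v1 -> 6
READ a @v1: history=[] -> no version <= 1 -> NONE
READ e @v1: history=[(1, 6)] -> pick v1 -> 6
READ c @v1: history=[] -> no version <= 1 -> NONE
v2: WRITE d=3  (d history now [(2, 3)])
v3: WRITE b=2  (b history now [(3, 2)])
READ c @v3: history=[] -> no version <= 3 -> NONE
READ d @v2: history=[(2, 3)] -> pick v2 -> 3
v4: WRITE e=7  (e history now [(1, 6), (4, 7)])
v5: WRITE a=4  (a history now [(5, 4)])
Read results in order: ['6', 'NONE', '6', 'NONE', 'NONE', '3']
NONE count = 3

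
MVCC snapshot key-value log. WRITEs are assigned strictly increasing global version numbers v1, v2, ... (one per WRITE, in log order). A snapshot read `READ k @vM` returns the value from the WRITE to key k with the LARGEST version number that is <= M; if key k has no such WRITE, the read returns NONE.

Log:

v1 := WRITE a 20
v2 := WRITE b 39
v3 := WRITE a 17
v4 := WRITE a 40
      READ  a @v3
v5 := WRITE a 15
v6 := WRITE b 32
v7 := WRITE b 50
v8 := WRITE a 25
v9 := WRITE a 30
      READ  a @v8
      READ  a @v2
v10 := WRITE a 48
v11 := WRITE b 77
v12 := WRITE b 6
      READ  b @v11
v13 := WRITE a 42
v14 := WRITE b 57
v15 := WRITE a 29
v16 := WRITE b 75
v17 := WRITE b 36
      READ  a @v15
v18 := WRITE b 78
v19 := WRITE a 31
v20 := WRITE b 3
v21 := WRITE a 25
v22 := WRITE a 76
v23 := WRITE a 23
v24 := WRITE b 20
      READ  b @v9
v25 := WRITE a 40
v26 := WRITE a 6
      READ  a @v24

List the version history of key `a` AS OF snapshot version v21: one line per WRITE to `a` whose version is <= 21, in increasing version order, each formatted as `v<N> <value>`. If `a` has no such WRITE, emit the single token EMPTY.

Answer: v1 20
v3 17
v4 40
v5 15
v8 25
v9 30
v10 48
v13 42
v15 29
v19 31
v21 25

Derivation:
Scan writes for key=a with version <= 21:
  v1 WRITE a 20 -> keep
  v2 WRITE b 39 -> skip
  v3 WRITE a 17 -> keep
  v4 WRITE a 40 -> keep
  v5 WRITE a 15 -> keep
  v6 WRITE b 32 -> skip
  v7 WRITE b 50 -> skip
  v8 WRITE a 25 -> keep
  v9 WRITE a 30 -> keep
  v10 WRITE a 48 -> keep
  v11 WRITE b 77 -> skip
  v12 WRITE b 6 -> skip
  v13 WRITE a 42 -> keep
  v14 WRITE b 57 -> skip
  v15 WRITE a 29 -> keep
  v16 WRITE b 75 -> skip
  v17 WRITE b 36 -> skip
  v18 WRITE b 78 -> skip
  v19 WRITE a 31 -> keep
  v20 WRITE b 3 -> skip
  v21 WRITE a 25 -> keep
  v22 WRITE a 76 -> drop (> snap)
  v23 WRITE a 23 -> drop (> snap)
  v24 WRITE b 20 -> skip
  v25 WRITE a 40 -> drop (> snap)
  v26 WRITE a 6 -> drop (> snap)
Collected: [(1, 20), (3, 17), (4, 40), (5, 15), (8, 25), (9, 30), (10, 48), (13, 42), (15, 29), (19, 31), (21, 25)]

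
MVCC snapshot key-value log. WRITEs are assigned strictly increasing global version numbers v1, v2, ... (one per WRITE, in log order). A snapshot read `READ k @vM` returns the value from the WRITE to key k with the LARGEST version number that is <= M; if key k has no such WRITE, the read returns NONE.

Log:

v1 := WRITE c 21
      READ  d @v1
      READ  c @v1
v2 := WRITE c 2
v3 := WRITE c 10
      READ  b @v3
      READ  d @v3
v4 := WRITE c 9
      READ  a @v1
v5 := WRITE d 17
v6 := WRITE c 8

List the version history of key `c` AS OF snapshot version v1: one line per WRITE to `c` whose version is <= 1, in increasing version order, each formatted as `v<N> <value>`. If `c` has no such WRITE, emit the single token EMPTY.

Answer: v1 21

Derivation:
Scan writes for key=c with version <= 1:
  v1 WRITE c 21 -> keep
  v2 WRITE c 2 -> drop (> snap)
  v3 WRITE c 10 -> drop (> snap)
  v4 WRITE c 9 -> drop (> snap)
  v5 WRITE d 17 -> skip
  v6 WRITE c 8 -> drop (> snap)
Collected: [(1, 21)]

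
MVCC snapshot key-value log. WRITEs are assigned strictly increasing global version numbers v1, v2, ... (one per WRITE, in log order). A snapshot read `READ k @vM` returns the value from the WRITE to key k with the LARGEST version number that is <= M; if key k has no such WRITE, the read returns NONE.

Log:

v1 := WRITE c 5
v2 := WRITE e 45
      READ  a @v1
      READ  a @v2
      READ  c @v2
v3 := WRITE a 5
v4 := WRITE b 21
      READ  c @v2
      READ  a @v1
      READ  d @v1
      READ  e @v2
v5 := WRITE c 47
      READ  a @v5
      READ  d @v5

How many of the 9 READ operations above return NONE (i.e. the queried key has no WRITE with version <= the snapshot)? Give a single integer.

v1: WRITE c=5  (c history now [(1, 5)])
v2: WRITE e=45  (e history now [(2, 45)])
READ a @v1: history=[] -> no version <= 1 -> NONE
READ a @v2: history=[] -> no version <= 2 -> NONE
READ c @v2: history=[(1, 5)] -> pick v1 -> 5
v3: WRITE a=5  (a history now [(3, 5)])
v4: WRITE b=21  (b history now [(4, 21)])
READ c @v2: history=[(1, 5)] -> pick v1 -> 5
READ a @v1: history=[(3, 5)] -> no version <= 1 -> NONE
READ d @v1: history=[] -> no version <= 1 -> NONE
READ e @v2: history=[(2, 45)] -> pick v2 -> 45
v5: WRITE c=47  (c history now [(1, 5), (5, 47)])
READ a @v5: history=[(3, 5)] -> pick v3 -> 5
READ d @v5: history=[] -> no version <= 5 -> NONE
Read results in order: ['NONE', 'NONE', '5', '5', 'NONE', 'NONE', '45', '5', 'NONE']
NONE count = 5

Answer: 5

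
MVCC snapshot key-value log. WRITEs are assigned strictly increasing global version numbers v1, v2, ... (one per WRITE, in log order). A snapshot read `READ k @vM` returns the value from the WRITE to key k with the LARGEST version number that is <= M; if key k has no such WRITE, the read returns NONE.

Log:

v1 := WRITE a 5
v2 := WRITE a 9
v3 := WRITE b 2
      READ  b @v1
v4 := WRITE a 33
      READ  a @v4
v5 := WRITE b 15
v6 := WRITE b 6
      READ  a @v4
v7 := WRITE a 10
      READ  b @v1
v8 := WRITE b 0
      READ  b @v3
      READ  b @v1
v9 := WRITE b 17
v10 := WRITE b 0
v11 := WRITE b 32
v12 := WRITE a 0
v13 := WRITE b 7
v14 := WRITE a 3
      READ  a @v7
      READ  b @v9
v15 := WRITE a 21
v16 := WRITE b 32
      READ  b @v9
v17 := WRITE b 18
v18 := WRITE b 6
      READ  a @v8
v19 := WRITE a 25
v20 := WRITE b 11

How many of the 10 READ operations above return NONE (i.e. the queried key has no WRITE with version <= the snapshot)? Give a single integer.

v1: WRITE a=5  (a history now [(1, 5)])
v2: WRITE a=9  (a history now [(1, 5), (2, 9)])
v3: WRITE b=2  (b history now [(3, 2)])
READ b @v1: history=[(3, 2)] -> no version <= 1 -> NONE
v4: WRITE a=33  (a history now [(1, 5), (2, 9), (4, 33)])
READ a @v4: history=[(1, 5), (2, 9), (4, 33)] -> pick v4 -> 33
v5: WRITE b=15  (b history now [(3, 2), (5, 15)])
v6: WRITE b=6  (b history now [(3, 2), (5, 15), (6, 6)])
READ a @v4: history=[(1, 5), (2, 9), (4, 33)] -> pick v4 -> 33
v7: WRITE a=10  (a history now [(1, 5), (2, 9), (4, 33), (7, 10)])
READ b @v1: history=[(3, 2), (5, 15), (6, 6)] -> no version <= 1 -> NONE
v8: WRITE b=0  (b history now [(3, 2), (5, 15), (6, 6), (8, 0)])
READ b @v3: history=[(3, 2), (5, 15), (6, 6), (8, 0)] -> pick v3 -> 2
READ b @v1: history=[(3, 2), (5, 15), (6, 6), (8, 0)] -> no version <= 1 -> NONE
v9: WRITE b=17  (b history now [(3, 2), (5, 15), (6, 6), (8, 0), (9, 17)])
v10: WRITE b=0  (b history now [(3, 2), (5, 15), (6, 6), (8, 0), (9, 17), (10, 0)])
v11: WRITE b=32  (b history now [(3, 2), (5, 15), (6, 6), (8, 0), (9, 17), (10, 0), (11, 32)])
v12: WRITE a=0  (a history now [(1, 5), (2, 9), (4, 33), (7, 10), (12, 0)])
v13: WRITE b=7  (b history now [(3, 2), (5, 15), (6, 6), (8, 0), (9, 17), (10, 0), (11, 32), (13, 7)])
v14: WRITE a=3  (a history now [(1, 5), (2, 9), (4, 33), (7, 10), (12, 0), (14, 3)])
READ a @v7: history=[(1, 5), (2, 9), (4, 33), (7, 10), (12, 0), (14, 3)] -> pick v7 -> 10
READ b @v9: history=[(3, 2), (5, 15), (6, 6), (8, 0), (9, 17), (10, 0), (11, 32), (13, 7)] -> pick v9 -> 17
v15: WRITE a=21  (a history now [(1, 5), (2, 9), (4, 33), (7, 10), (12, 0), (14, 3), (15, 21)])
v16: WRITE b=32  (b history now [(3, 2), (5, 15), (6, 6), (8, 0), (9, 17), (10, 0), (11, 32), (13, 7), (16, 32)])
READ b @v9: history=[(3, 2), (5, 15), (6, 6), (8, 0), (9, 17), (10, 0), (11, 32), (13, 7), (16, 32)] -> pick v9 -> 17
v17: WRITE b=18  (b history now [(3, 2), (5, 15), (6, 6), (8, 0), (9, 17), (10, 0), (11, 32), (13, 7), (16, 32), (17, 18)])
v18: WRITE b=6  (b history now [(3, 2), (5, 15), (6, 6), (8, 0), (9, 17), (10, 0), (11, 32), (13, 7), (16, 32), (17, 18), (18, 6)])
READ a @v8: history=[(1, 5), (2, 9), (4, 33), (7, 10), (12, 0), (14, 3), (15, 21)] -> pick v7 -> 10
v19: WRITE a=25  (a history now [(1, 5), (2, 9), (4, 33), (7, 10), (12, 0), (14, 3), (15, 21), (19, 25)])
v20: WRITE b=11  (b history now [(3, 2), (5, 15), (6, 6), (8, 0), (9, 17), (10, 0), (11, 32), (13, 7), (16, 32), (17, 18), (18, 6), (20, 11)])
Read results in order: ['NONE', '33', '33', 'NONE', '2', 'NONE', '10', '17', '17', '10']
NONE count = 3

Answer: 3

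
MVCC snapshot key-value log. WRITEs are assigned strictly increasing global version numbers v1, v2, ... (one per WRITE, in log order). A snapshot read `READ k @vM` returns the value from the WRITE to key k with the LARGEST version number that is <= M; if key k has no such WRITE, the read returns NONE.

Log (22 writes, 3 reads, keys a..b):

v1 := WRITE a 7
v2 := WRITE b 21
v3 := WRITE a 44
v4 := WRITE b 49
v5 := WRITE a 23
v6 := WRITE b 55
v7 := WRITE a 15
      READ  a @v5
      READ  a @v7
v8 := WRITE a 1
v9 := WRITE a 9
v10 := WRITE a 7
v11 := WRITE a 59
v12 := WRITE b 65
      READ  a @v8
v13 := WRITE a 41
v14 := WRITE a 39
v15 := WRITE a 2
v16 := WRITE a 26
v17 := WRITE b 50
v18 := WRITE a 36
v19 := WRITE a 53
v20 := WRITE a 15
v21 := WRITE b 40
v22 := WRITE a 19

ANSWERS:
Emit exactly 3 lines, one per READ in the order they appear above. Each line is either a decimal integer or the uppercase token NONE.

Answer: 23
15
1

Derivation:
v1: WRITE a=7  (a history now [(1, 7)])
v2: WRITE b=21  (b history now [(2, 21)])
v3: WRITE a=44  (a history now [(1, 7), (3, 44)])
v4: WRITE b=49  (b history now [(2, 21), (4, 49)])
v5: WRITE a=23  (a history now [(1, 7), (3, 44), (5, 23)])
v6: WRITE b=55  (b history now [(2, 21), (4, 49), (6, 55)])
v7: WRITE a=15  (a history now [(1, 7), (3, 44), (5, 23), (7, 15)])
READ a @v5: history=[(1, 7), (3, 44), (5, 23), (7, 15)] -> pick v5 -> 23
READ a @v7: history=[(1, 7), (3, 44), (5, 23), (7, 15)] -> pick v7 -> 15
v8: WRITE a=1  (a history now [(1, 7), (3, 44), (5, 23), (7, 15), (8, 1)])
v9: WRITE a=9  (a history now [(1, 7), (3, 44), (5, 23), (7, 15), (8, 1), (9, 9)])
v10: WRITE a=7  (a history now [(1, 7), (3, 44), (5, 23), (7, 15), (8, 1), (9, 9), (10, 7)])
v11: WRITE a=59  (a history now [(1, 7), (3, 44), (5, 23), (7, 15), (8, 1), (9, 9), (10, 7), (11, 59)])
v12: WRITE b=65  (b history now [(2, 21), (4, 49), (6, 55), (12, 65)])
READ a @v8: history=[(1, 7), (3, 44), (5, 23), (7, 15), (8, 1), (9, 9), (10, 7), (11, 59)] -> pick v8 -> 1
v13: WRITE a=41  (a history now [(1, 7), (3, 44), (5, 23), (7, 15), (8, 1), (9, 9), (10, 7), (11, 59), (13, 41)])
v14: WRITE a=39  (a history now [(1, 7), (3, 44), (5, 23), (7, 15), (8, 1), (9, 9), (10, 7), (11, 59), (13, 41), (14, 39)])
v15: WRITE a=2  (a history now [(1, 7), (3, 44), (5, 23), (7, 15), (8, 1), (9, 9), (10, 7), (11, 59), (13, 41), (14, 39), (15, 2)])
v16: WRITE a=26  (a history now [(1, 7), (3, 44), (5, 23), (7, 15), (8, 1), (9, 9), (10, 7), (11, 59), (13, 41), (14, 39), (15, 2), (16, 26)])
v17: WRITE b=50  (b history now [(2, 21), (4, 49), (6, 55), (12, 65), (17, 50)])
v18: WRITE a=36  (a history now [(1, 7), (3, 44), (5, 23), (7, 15), (8, 1), (9, 9), (10, 7), (11, 59), (13, 41), (14, 39), (15, 2), (16, 26), (18, 36)])
v19: WRITE a=53  (a history now [(1, 7), (3, 44), (5, 23), (7, 15), (8, 1), (9, 9), (10, 7), (11, 59), (13, 41), (14, 39), (15, 2), (16, 26), (18, 36), (19, 53)])
v20: WRITE a=15  (a history now [(1, 7), (3, 44), (5, 23), (7, 15), (8, 1), (9, 9), (10, 7), (11, 59), (13, 41), (14, 39), (15, 2), (16, 26), (18, 36), (19, 53), (20, 15)])
v21: WRITE b=40  (b history now [(2, 21), (4, 49), (6, 55), (12, 65), (17, 50), (21, 40)])
v22: WRITE a=19  (a history now [(1, 7), (3, 44), (5, 23), (7, 15), (8, 1), (9, 9), (10, 7), (11, 59), (13, 41), (14, 39), (15, 2), (16, 26), (18, 36), (19, 53), (20, 15), (22, 19)])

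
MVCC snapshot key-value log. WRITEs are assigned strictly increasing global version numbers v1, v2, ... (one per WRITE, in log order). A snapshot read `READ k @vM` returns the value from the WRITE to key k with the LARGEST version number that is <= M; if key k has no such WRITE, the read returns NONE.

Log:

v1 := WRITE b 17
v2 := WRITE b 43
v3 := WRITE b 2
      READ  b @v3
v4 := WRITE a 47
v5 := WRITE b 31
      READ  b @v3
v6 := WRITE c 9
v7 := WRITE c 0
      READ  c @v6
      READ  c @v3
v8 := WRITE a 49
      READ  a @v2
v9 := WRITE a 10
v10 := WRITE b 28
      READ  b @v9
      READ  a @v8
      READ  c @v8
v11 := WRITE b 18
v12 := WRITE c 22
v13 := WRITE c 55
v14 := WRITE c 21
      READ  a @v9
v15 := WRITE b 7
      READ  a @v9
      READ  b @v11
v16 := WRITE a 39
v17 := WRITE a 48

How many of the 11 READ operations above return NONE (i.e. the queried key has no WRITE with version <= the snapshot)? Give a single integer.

Answer: 2

Derivation:
v1: WRITE b=17  (b history now [(1, 17)])
v2: WRITE b=43  (b history now [(1, 17), (2, 43)])
v3: WRITE b=2  (b history now [(1, 17), (2, 43), (3, 2)])
READ b @v3: history=[(1, 17), (2, 43), (3, 2)] -> pick v3 -> 2
v4: WRITE a=47  (a history now [(4, 47)])
v5: WRITE b=31  (b history now [(1, 17), (2, 43), (3, 2), (5, 31)])
READ b @v3: history=[(1, 17), (2, 43), (3, 2), (5, 31)] -> pick v3 -> 2
v6: WRITE c=9  (c history now [(6, 9)])
v7: WRITE c=0  (c history now [(6, 9), (7, 0)])
READ c @v6: history=[(6, 9), (7, 0)] -> pick v6 -> 9
READ c @v3: history=[(6, 9), (7, 0)] -> no version <= 3 -> NONE
v8: WRITE a=49  (a history now [(4, 47), (8, 49)])
READ a @v2: history=[(4, 47), (8, 49)] -> no version <= 2 -> NONE
v9: WRITE a=10  (a history now [(4, 47), (8, 49), (9, 10)])
v10: WRITE b=28  (b history now [(1, 17), (2, 43), (3, 2), (5, 31), (10, 28)])
READ b @v9: history=[(1, 17), (2, 43), (3, 2), (5, 31), (10, 28)] -> pick v5 -> 31
READ a @v8: history=[(4, 47), (8, 49), (9, 10)] -> pick v8 -> 49
READ c @v8: history=[(6, 9), (7, 0)] -> pick v7 -> 0
v11: WRITE b=18  (b history now [(1, 17), (2, 43), (3, 2), (5, 31), (10, 28), (11, 18)])
v12: WRITE c=22  (c history now [(6, 9), (7, 0), (12, 22)])
v13: WRITE c=55  (c history now [(6, 9), (7, 0), (12, 22), (13, 55)])
v14: WRITE c=21  (c history now [(6, 9), (7, 0), (12, 22), (13, 55), (14, 21)])
READ a @v9: history=[(4, 47), (8, 49), (9, 10)] -> pick v9 -> 10
v15: WRITE b=7  (b history now [(1, 17), (2, 43), (3, 2), (5, 31), (10, 28), (11, 18), (15, 7)])
READ a @v9: history=[(4, 47), (8, 49), (9, 10)] -> pick v9 -> 10
READ b @v11: history=[(1, 17), (2, 43), (3, 2), (5, 31), (10, 28), (11, 18), (15, 7)] -> pick v11 -> 18
v16: WRITE a=39  (a history now [(4, 47), (8, 49), (9, 10), (16, 39)])
v17: WRITE a=48  (a history now [(4, 47), (8, 49), (9, 10), (16, 39), (17, 48)])
Read results in order: ['2', '2', '9', 'NONE', 'NONE', '31', '49', '0', '10', '10', '18']
NONE count = 2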